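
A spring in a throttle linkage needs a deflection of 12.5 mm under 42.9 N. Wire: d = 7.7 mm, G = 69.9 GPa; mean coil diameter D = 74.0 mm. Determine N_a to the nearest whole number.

Required rate k = F/δ = 42.9/12.5 = 3.432 N/mm
N_a = Gd⁴/(8D³k) = (69.9×10³ × 7.7⁴)/(8 × 74.0³ × 3.432)
    = 2.4572e+08 / 1.11258e+07 = 22.09 → 22 coils

22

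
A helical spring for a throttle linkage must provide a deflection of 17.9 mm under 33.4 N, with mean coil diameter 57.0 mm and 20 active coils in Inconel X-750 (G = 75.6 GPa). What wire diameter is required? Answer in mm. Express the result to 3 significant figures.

5.20 mm

Required rate k = F/δ = 33.4/17.9 = 1.8659 N/mm
d = (8D³N_a·k / G)^(1/4) = (8·57.0³·20·1.8659 / (75.6×10³))^0.25
  = (731.33)^0.25 = 5.2003 mm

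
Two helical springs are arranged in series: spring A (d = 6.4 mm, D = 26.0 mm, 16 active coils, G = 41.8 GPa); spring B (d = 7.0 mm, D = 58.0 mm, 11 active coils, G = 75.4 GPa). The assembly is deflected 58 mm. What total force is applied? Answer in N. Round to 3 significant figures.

k_A = Gd⁴/(8D³N_a) = (41.8×10³)(6.4⁴)/(8·26.0³·16) = 31.172 N/mm
k_B = Gd⁴/(8D³N_a) = (75.4×10³)(7.0⁴)/(8·58.0³·11) = 10.544 N/mm
Series: 1/k_eq = 1/31.172 + 1/10.544 = 0.12692; k_eq = 7.8788 N/mm
F = k_eq·δ = 7.8788·58 = 456.97 N

457 N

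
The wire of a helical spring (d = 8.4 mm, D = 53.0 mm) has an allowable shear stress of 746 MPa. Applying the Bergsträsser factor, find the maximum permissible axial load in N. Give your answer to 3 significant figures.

2670 N

C = D/d = 53.0/8.4 = 6.3095
K_B = (4C+2)/(4C−3) = 27.238/22.238 = 1.2248
τ_max = K·8FD/(πd³) → F_max = τ_allow·πd³/(8DK)
F_max = 746·π·8.4³/(8·53.0·1.2248) = 1.3891e+06/519.33 = 2674.7 N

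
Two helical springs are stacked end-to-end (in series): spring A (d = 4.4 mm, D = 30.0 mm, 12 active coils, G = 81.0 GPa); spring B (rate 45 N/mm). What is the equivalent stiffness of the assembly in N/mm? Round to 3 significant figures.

9.29 N/mm

k_A = Gd⁴/(8D³N_a) = (81.0×10³)(4.4⁴)/(8·30.0³·12) = 11.713 N/mm
Series: 1/k_eq = 1/11.713 + 1/45 = 0.1076; k_eq = 9.2938 N/mm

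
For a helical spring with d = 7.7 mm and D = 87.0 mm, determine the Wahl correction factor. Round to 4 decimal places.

1.1273

C = D/d = 87.0/7.7 = 11.2987
K_W = (4C−1)/(4C−4) + 0.615/C = 44.195/41.195 + 0.0544 = 1.1273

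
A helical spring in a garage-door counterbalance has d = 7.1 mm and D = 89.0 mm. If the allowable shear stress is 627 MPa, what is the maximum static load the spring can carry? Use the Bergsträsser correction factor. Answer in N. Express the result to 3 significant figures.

895 N

C = D/d = 89.0/7.1 = 12.5352
K_B = (4C+2)/(4C−3) = 52.141/47.141 = 1.1061
τ_max = K·8FD/(πd³) → F_max = τ_allow·πd³/(8DK)
F_max = 627·π·7.1³/(8·89.0·1.1061) = 7.0501e+05/787.52 = 895.22 N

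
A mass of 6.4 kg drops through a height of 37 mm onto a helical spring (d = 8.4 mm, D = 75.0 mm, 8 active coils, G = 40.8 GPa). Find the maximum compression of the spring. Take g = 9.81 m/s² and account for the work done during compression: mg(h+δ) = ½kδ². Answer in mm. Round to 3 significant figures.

34.6 mm

k = Gd⁴/(8D³N_a) = (40.8×10³)(8.4⁴)/(8·75.0³·8) = 7.5234 N/mm
W = mg = 6.4 × 9.81 = 62.784 N
½kδ² − Wδ − Wh = 0 → δ = (W + √(W² + 2kWh))/k
δ = (62.784 + √(3941.8 + 34953.8))/7.5234 = (62.784 + 197.22)/7.5234 = 34.559 mm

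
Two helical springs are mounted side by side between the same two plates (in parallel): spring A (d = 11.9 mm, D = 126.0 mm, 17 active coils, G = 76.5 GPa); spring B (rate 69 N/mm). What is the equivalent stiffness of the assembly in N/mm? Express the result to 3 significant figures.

74.6 N/mm

k_A = Gd⁴/(8D³N_a) = (76.5×10³)(11.9⁴)/(8·126.0³·17) = 5.639 N/mm
Parallel: k_eq = 5.639 + 69 = 74.639 N/mm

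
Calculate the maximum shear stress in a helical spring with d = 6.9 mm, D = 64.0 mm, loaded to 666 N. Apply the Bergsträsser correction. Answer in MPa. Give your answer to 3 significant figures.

379 MPa

Spring index C = D/d = 64.0/6.9 = 9.2754
K_B = (4C+2)/(4C−3) = 39.101/34.101 = 1.1466
τ₀ = 8FD/(πd³) = 8·666·64.0/(π·6.9³) = 340992/1032 = 330.41 MPa
τ_max = K·τ₀ = 1.1466 × 330.41 = 378.85 MPa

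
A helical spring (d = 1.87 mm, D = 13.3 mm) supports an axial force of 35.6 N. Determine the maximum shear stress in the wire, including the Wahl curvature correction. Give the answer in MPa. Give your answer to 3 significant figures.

223 MPa

Spring index C = D/d = 13.3/1.87 = 7.1123
K_W = (4C−1)/(4C−4) + 0.615/C = 27.449/24.449 + 0.0865 = 1.2092
τ₀ = 8FD/(πd³) = 8·35.6·13.3/(π·1.87³) = 3787.84/20.544 = 184.38 MPa
τ_max = K·τ₀ = 1.2092 × 184.38 = 222.95 MPa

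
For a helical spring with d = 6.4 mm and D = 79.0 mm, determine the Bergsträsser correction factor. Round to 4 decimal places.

1.1078

C = D/d = 79.0/6.4 = 12.3438
K_B = (4C+2)/(4C−3) = 51.375/46.375 = 1.1078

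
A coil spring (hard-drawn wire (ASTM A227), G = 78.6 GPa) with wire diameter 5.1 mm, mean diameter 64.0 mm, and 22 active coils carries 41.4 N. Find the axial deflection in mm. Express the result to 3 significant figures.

35.9 mm

k = Gd⁴/(8D³N_a) = (78.6×10³)(5.1⁴)/(8·64.0³·22) = 1.1525 N/mm
δ = F/k = 41.4 / 1.1525 = 35.921 mm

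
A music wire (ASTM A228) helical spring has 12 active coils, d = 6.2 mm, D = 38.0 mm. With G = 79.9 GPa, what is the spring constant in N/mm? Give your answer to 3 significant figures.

22.4 N/mm

k = Gd⁴/(8D³N_a) = (79.9×10³ × 6.2⁴) / (8 × 38.0³ × 12)
  = 1.18063e+08 / 5.26771e+06 = 22.413 N/mm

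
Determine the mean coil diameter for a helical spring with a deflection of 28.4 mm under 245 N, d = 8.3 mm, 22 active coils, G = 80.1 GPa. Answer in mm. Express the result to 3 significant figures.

63.0 mm

Required rate k = F/δ = 245/28.4 = 8.6268 N/mm
D = (Gd⁴/(8N_a·k))^(1/3) = (80.1×10³·8.3⁴/(8·22·8.6268))^(1/3)
  = (250371)^(1/3) = 63.0272 mm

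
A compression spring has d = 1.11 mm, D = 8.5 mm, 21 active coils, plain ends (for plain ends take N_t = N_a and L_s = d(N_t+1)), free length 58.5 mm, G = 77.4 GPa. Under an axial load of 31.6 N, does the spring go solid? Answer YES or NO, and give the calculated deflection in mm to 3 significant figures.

k = Gd⁴/(8D³N_a) = (77.4×10³)(1.11⁴)/(8·8.5³·21) = 1.1389 N/mm
N_t = 21; L_s = 1.11·22 = 24.42 mm; δ_solid = L₀ − L_s = 58.5 − 24.42 = 34.08 mm
δ = F/k = 31.6/1.1389 = 27.747 mm
δ < δ_solid → spring does not go solid

NO, δ = 27.7 mm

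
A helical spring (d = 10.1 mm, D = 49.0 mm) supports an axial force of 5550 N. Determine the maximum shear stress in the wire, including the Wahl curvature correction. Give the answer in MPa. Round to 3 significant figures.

888 MPa

Spring index C = D/d = 49.0/10.1 = 4.8515
K_W = (4C−1)/(4C−4) + 0.615/C = 18.406/15.406 + 0.1268 = 1.3215
τ₀ = 8FD/(πd³) = 8·5550·49.0/(π·10.1³) = 2.1756e+06/3236.8 = 672.15 MPa
τ_max = K·τ₀ = 1.3215 × 672.15 = 888.24 MPa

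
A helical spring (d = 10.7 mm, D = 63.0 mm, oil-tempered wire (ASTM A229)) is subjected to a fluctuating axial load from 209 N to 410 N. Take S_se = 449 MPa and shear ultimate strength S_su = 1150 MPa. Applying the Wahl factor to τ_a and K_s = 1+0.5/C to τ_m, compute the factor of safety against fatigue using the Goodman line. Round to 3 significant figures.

13.3

C = D/d = 63.0/10.7 = 5.8879; K_W = (4C−1)/(4C−4)+0.615/C = 1.2579; K_s = 1+0.5/C = 1.0849
F_a = (F_max−F_min)/2 = 100.5 N; F_m = (F_max+F_min)/2 = 309.5 N
τ_a = K_W·8F_aD/(πd³) = 1.2579 × 13.161 = 16.555 MPa
τ_m = K_s·8F_mD/(πd³) = 1.0849 × 40.531 = 43.973 MPa
Goodman: 1/n_f = τ_a/S_se + τ_m/S_su = 16.555/449 + 43.973/1150 = 0.03687 + 0.03824 = 0.075109
n_f = 1/0.075109 = 13.31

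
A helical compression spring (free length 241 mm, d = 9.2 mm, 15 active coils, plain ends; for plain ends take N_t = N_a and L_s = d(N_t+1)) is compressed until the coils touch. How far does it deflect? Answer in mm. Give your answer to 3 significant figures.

N_t = 15; L_s = 9.2·16 = 147.2 mm
δ_solid = L₀ − L_s = 241 − 147.2 = 93.8 mm

93.8 mm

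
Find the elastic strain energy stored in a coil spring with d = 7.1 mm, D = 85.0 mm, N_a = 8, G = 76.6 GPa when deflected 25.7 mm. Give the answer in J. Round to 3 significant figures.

k = Gd⁴/(8D³N_a) = (76.6×10³)(7.1⁴)/(8·85.0³·8) = 4.9525 N/mm
U = ½kδ² = 0.5 × 4.9525 × 25.7² = 1635.5 N·mm = 1.6355 J

1.64 J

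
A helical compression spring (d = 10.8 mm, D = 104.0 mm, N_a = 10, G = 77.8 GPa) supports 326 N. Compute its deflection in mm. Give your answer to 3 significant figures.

k = Gd⁴/(8D³N_a) = (77.8×10³)(10.8⁴)/(8·104.0³·10) = 11.762 N/mm
δ = F/k = 326 / 11.762 = 27.716 mm

27.7 mm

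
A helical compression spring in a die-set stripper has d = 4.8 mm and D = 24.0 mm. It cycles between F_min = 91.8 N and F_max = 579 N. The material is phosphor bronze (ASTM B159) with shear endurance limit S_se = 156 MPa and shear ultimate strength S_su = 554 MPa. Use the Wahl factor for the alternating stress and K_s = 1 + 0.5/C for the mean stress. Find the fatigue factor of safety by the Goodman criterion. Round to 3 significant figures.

C = D/d = 24.0/4.8 = 5.0000; K_W = (4C−1)/(4C−4)+0.615/C = 1.3105; K_s = 1+0.5/C = 1.1000
F_a = (F_max−F_min)/2 = 243.6 N; F_m = (F_max+F_min)/2 = 335.4 N
τ_a = K_W·8F_aD/(πd³) = 1.3105 × 134.62 = 176.42 MPa
τ_m = K_s·8F_mD/(πd³) = 1.1000 × 185.35 = 203.88 MPa
Goodman: 1/n_f = τ_a/S_se + τ_m/S_su = 176.42/156 + 203.88/554 = 1.13088 + 0.36802 = 1.4989
n_f = 1/1.4989 = 0.6672

0.667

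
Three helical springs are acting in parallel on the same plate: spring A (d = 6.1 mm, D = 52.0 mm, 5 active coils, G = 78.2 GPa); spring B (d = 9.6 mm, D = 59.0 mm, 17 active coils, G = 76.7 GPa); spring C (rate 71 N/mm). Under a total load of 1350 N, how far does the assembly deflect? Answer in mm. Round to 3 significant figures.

k_A = Gd⁴/(8D³N_a) = (78.2×10³)(6.1⁴)/(8·52.0³·5) = 19.251 N/mm
k_B = Gd⁴/(8D³N_a) = (76.7×10³)(9.6⁴)/(8·59.0³·17) = 23.323 N/mm
Parallel: k_eq = 19.251 + 23.323 + 71 = 113.57 N/mm
δ = F/k_eq = 1350/113.57 = 11.887 mm

11.9 mm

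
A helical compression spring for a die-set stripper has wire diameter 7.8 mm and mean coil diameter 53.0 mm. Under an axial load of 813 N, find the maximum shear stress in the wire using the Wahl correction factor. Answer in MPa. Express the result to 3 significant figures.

282 MPa

Spring index C = D/d = 53.0/7.8 = 6.7949
K_W = (4C−1)/(4C−4) + 0.615/C = 26.179/23.179 + 0.0905 = 1.2199
τ₀ = 8FD/(πd³) = 8·813·53.0/(π·7.8³) = 344712/1490.8 = 231.22 MPa
τ_max = K·τ₀ = 1.2199 × 231.22 = 282.07 MPa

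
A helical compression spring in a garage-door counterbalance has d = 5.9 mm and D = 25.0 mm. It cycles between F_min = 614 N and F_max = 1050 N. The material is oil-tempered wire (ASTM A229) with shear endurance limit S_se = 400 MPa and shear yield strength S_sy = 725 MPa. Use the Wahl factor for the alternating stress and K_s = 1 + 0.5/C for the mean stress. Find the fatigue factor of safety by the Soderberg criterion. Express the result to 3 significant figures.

C = D/d = 25.0/5.9 = 4.2373; K_W = (4C−1)/(4C−4)+0.615/C = 1.3768; K_s = 1+0.5/C = 1.1180
F_a = (F_max−F_min)/2 = 218 N; F_m = (F_max+F_min)/2 = 832 N
τ_a = K_W·8F_aD/(πd³) = 1.3768 × 67.574 = 93.037 MPa
τ_m = K_s·8F_mD/(πd³) = 1.1180 × 257.9 = 288.33 MPa
Soderberg: 1/n_f = τ_a/S_se + τ_m/S_sy = 93.037/400 + 288.33/725 = 0.23259 + 0.39770 = 0.63029
n_f = 1/0.63029 = 1.587

1.59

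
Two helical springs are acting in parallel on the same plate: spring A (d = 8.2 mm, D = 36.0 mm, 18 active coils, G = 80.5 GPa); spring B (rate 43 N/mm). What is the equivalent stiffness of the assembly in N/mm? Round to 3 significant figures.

k_A = Gd⁴/(8D³N_a) = (80.5×10³)(8.2⁴)/(8·36.0³·18) = 54.173 N/mm
Parallel: k_eq = 54.173 + 43 = 97.173 N/mm

97.2 N/mm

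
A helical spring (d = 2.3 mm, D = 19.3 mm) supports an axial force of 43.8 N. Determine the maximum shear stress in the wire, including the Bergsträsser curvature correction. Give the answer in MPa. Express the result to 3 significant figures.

206 MPa

Spring index C = D/d = 19.3/2.3 = 8.3913
K_B = (4C+2)/(4C−3) = 35.565/30.565 = 1.1636
τ₀ = 8FD/(πd³) = 8·43.8·19.3/(π·2.3³) = 6762.72/38.224 = 176.92 MPa
τ_max = K·τ₀ = 1.1636 × 176.92 = 205.87 MPa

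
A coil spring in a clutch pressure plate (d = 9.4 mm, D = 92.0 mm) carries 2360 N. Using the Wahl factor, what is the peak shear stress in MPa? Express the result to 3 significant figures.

764 MPa

Spring index C = D/d = 92.0/9.4 = 9.7872
K_W = (4C−1)/(4C−4) + 0.615/C = 38.149/35.149 + 0.0628 = 1.1482
τ₀ = 8FD/(πd³) = 8·2360·92.0/(π·9.4³) = 1.73696e+06/2609.4 = 665.67 MPa
τ_max = K·τ₀ = 1.1482 × 665.67 = 764.31 MPa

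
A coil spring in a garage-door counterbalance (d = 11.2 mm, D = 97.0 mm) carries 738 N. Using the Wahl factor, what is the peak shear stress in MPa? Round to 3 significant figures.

Spring index C = D/d = 97.0/11.2 = 8.6607
K_W = (4C−1)/(4C−4) + 0.615/C = 33.643/30.643 + 0.0710 = 1.1689
τ₀ = 8FD/(πd³) = 8·738·97.0/(π·11.2³) = 572688/4413.7 = 129.75 MPa
τ_max = K·τ₀ = 1.1689 × 129.75 = 151.67 MPa

152 MPa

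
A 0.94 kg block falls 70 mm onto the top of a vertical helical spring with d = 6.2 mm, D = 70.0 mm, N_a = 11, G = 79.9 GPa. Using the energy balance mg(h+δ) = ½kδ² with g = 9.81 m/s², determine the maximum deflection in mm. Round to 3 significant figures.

k = Gd⁴/(8D³N_a) = (79.9×10³)(6.2⁴)/(8·70.0³·11) = 3.9114 N/mm
W = mg = 0.94 × 9.81 = 9.2214 N
½kδ² − Wδ − Wh = 0 → δ = (W + √(W² + 2kWh))/k
δ = (9.2214 + √(85.034 + 5049.65))/3.9114 = (9.2214 + 71.657)/3.9114 = 20.677 mm

20.7 mm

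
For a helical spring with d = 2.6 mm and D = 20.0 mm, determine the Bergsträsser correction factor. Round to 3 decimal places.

1.180

C = D/d = 20.0/2.6 = 7.6923
K_B = (4C+2)/(4C−3) = 32.769/27.769 = 1.1801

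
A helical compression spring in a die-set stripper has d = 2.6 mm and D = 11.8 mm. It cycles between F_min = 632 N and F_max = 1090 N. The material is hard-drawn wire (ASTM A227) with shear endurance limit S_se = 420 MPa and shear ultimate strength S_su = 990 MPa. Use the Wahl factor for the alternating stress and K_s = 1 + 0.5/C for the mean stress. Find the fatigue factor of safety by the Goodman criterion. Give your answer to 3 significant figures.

C = D/d = 11.8/2.6 = 4.5385; K_W = (4C−1)/(4C−4)+0.615/C = 1.3475; K_s = 1+0.5/C = 1.1102
F_a = (F_max−F_min)/2 = 229 N; F_m = (F_max+F_min)/2 = 861 N
τ_a = K_W·8F_aD/(πd³) = 1.3475 × 391.51 = 527.54 MPa
τ_m = K_s·8F_mD/(πd³) = 1.1102 × 1472 = 1634.2 MPa
Goodman: 1/n_f = τ_a/S_se + τ_m/S_su = 527.54/420 + 1634.2/990 = 1.25605 + 1.65067 = 2.9067
n_f = 1/2.9067 = 0.344

0.344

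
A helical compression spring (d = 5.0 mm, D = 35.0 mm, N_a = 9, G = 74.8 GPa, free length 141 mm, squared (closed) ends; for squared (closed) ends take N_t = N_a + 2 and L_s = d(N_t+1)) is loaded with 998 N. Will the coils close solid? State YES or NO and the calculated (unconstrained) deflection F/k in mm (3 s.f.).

NO, δ = 65.9 mm

k = Gd⁴/(8D³N_a) = (74.8×10³)(5.0⁴)/(8·35.0³·9) = 15.144 N/mm
N_t = 11; L_s = 5.0·12 = 60 mm; δ_solid = L₀ − L_s = 141 − 60 = 81 mm
δ = F/k = 998/15.144 = 65.9 mm
δ < δ_solid → spring does not go solid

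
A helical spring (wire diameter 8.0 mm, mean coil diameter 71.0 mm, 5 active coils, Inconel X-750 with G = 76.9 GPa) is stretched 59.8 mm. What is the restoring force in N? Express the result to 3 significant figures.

k = Gd⁴/(8D³N_a) = (76.9×10³)(8.0⁴)/(8·71.0³·5) = 22.001 N/mm
F = k·δ = 22.001 × 59.8 = 1315.7 N

1320 N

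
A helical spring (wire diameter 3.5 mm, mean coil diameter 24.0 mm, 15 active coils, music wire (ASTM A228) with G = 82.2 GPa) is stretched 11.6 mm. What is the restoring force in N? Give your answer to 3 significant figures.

k = Gd⁴/(8D³N_a) = (82.2×10³)(3.5⁴)/(8·24.0³·15) = 7.4358 N/mm
F = k·δ = 7.4358 × 11.6 = 86.256 N

86.3 N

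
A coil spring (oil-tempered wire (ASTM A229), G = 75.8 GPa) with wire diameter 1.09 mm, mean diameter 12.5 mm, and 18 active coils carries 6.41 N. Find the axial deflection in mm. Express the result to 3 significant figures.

k = Gd⁴/(8D³N_a) = (75.8×10³)(1.09⁴)/(8·12.5³·18) = 0.38044 N/mm
δ = F/k = 6.41 / 0.38044 = 16.849 mm

16.8 mm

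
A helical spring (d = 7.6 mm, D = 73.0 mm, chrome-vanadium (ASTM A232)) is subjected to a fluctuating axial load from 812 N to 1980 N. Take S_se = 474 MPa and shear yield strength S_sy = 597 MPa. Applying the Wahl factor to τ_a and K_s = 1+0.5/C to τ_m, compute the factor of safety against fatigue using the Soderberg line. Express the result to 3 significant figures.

0.609

C = D/d = 73.0/7.6 = 9.6053; K_W = (4C−1)/(4C−4)+0.615/C = 1.1512; K_s = 1+0.5/C = 1.0521
F_a = (F_max−F_min)/2 = 584 N; F_m = (F_max+F_min)/2 = 1396 N
τ_a = K_W·8F_aD/(πd³) = 1.1512 × 247.31 = 284.69 MPa
τ_m = K_s·8F_mD/(πd³) = 1.0521 × 591.16 = 621.94 MPa
Soderberg: 1/n_f = τ_a/S_se + τ_m/S_sy = 284.69/474 + 621.94/597 = 0.60062 + 1.04177 = 1.6424
n_f = 1/1.6424 = 0.6089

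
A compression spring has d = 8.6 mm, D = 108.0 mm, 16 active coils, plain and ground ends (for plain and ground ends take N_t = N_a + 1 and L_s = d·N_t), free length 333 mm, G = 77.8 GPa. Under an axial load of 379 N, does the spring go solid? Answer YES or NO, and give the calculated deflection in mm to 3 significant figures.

k = Gd⁴/(8D³N_a) = (77.8×10³)(8.6⁴)/(8·108.0³·16) = 2.6393 N/mm
N_t = 17; L_s = 8.6·17 = 146.2 mm; δ_solid = L₀ − L_s = 333 − 146.2 = 186.8 mm
δ = F/k = 379/2.6393 = 143.6 mm
δ < δ_solid → spring does not go solid

NO, δ = 144 mm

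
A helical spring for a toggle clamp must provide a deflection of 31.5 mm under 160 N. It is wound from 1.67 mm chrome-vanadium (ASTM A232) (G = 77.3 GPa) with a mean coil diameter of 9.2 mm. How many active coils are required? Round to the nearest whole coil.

Required rate k = F/δ = 160/31.5 = 5.0794 N/mm
N_a = Gd⁴/(8D³k) = (77.3×10³ × 1.67⁴)/(8 × 9.2³ × 5.0794)
    = 601237 / 31641.9 = 19 → 19 coils

19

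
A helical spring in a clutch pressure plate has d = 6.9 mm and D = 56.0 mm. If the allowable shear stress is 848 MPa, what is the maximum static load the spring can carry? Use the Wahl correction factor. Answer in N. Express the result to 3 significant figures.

C = D/d = 56.0/6.9 = 8.1159
K_W = (4C−1)/(4C−4) + 0.615/C = 31.464/28.464 + 0.0758 = 1.1812
τ_max = K·8FD/(πd³) → F_max = τ_allow·πd³/(8DK)
F_max = 848·π·6.9³/(8·56.0·1.1812) = 8.7517e+05/529.17 = 1653.9 N

1650 N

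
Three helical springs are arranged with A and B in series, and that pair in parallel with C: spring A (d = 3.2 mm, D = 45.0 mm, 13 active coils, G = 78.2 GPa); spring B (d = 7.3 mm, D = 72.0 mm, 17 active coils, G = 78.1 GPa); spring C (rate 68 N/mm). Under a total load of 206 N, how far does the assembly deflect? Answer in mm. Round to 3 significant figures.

3.00 mm

k_A = Gd⁴/(8D³N_a) = (78.2×10³)(3.2⁴)/(8·45.0³·13) = 0.86524 N/mm
k_B = Gd⁴/(8D³N_a) = (78.1×10³)(7.3⁴)/(8·72.0³·17) = 4.3692 N/mm
Springs A,B series: k_AB = 1/(1/0.86524+1/4.3692) = 0.72222 N/mm; parallel with C: k_eq = 0.72222+68 = 68.722 N/mm
δ = F/k_eq = 206/68.722 = 2.9976 mm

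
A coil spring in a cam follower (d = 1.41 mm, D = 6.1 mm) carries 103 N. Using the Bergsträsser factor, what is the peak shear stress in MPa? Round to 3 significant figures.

Spring index C = D/d = 6.1/1.41 = 4.3262
K_B = (4C+2)/(4C−3) = 19.305/14.305 = 1.3495
τ₀ = 8FD/(πd³) = 8·103·6.1/(π·1.41³) = 5026.4/8.8066 = 570.76 MPa
τ_max = K·τ₀ = 1.3495 × 570.76 = 770.25 MPa

770 MPa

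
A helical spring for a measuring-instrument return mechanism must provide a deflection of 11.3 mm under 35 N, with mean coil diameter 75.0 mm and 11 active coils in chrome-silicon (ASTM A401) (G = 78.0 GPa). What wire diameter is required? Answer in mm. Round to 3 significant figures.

Required rate k = F/δ = 35/11.3 = 3.0973 N/mm
d = (8D³N_a·k / G)^(1/4) = (8·75.0³·11·3.0973 / (78.0×10³))^0.25
  = (1474.2)^0.25 = 6.1964 mm

6.20 mm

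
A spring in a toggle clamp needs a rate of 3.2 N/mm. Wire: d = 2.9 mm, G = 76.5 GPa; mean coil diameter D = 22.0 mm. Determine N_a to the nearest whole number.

20

N_a = Gd⁴/(8D³k) = (76.5×10³ × 2.9⁴)/(8 × 22.0³ × 3.2)
    = 5.4107e+06 / 272589 = 19.85 → 20 coils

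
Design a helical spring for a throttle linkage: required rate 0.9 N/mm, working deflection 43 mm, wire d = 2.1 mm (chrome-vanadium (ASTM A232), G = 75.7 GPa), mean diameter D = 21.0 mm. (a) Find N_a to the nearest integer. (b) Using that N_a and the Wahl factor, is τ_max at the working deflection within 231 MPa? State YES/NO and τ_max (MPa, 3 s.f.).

N_a = Gd⁴/(8D³k) = (75.7×10³)(2.1⁴)/(8·21.0³·0.9) = 22.08 → N_a = 22
Actual rate k = Gd⁴/(8D³·22) = 0.90324 N/mm
Working load F = kδ = 0.90324·43 = 38.839 N
C = 21.0/2.1 = 10.0000; K_W = (4C−1)/(4C−4)+0.615/C = 1.1448
τ_max = K_W·8FD/(πd³) = 1.1448·224.27 = 256.75 MPa
τ_max > 231 MPa → exceeds allowable

(a) 22 coils; (b) NO, τ_max = 257 MPa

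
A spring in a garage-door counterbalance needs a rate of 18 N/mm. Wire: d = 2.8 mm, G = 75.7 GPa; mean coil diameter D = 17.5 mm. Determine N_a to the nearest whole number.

6

N_a = Gd⁴/(8D³k) = (75.7×10³ × 2.8⁴)/(8 × 17.5³ × 18)
    = 4.65295e+06 / 771750 = 6.029 → 6 coils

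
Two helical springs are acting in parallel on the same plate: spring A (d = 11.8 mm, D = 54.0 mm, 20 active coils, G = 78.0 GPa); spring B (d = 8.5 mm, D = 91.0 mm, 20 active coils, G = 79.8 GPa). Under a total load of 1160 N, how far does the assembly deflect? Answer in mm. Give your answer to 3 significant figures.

k_A = Gd⁴/(8D³N_a) = (78.0×10³)(11.8⁴)/(8·54.0³·20) = 60.024 N/mm
k_B = Gd⁴/(8D³N_a) = (79.8×10³)(8.5⁴)/(8·91.0³·20) = 3.4549 N/mm
Parallel: k_eq = 60.024 + 3.4549 = 63.478 N/mm
δ = F/k_eq = 1160/63.478 = 18.274 mm

18.3 mm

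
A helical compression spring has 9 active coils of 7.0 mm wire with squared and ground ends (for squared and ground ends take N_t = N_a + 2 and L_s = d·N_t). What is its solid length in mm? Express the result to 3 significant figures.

77.0 mm

squared and ground ends: N_t = N_a + 2 = 9 + 2 = 11
L_s = d·N_t = 7.0 × 11 = 77 mm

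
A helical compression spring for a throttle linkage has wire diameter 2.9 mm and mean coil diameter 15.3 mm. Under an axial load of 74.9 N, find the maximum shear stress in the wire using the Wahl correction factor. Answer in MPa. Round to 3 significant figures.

Spring index C = D/d = 15.3/2.9 = 5.2759
K_W = (4C−1)/(4C−4) + 0.615/C = 20.103/17.103 + 0.1166 = 1.2920
τ₀ = 8FD/(πd³) = 8·74.9·15.3/(π·2.9³) = 9167.76/76.62 = 119.65 MPa
τ_max = K·τ₀ = 1.2920 × 119.65 = 154.59 MPa

155 MPa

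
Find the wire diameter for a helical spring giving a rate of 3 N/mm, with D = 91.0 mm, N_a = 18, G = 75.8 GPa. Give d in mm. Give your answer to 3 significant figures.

8.10 mm

d = (8D³N_a·k / G)^(1/4) = (8·91.0³·18·3 / (75.8×10³))^0.25
  = (4294.8)^0.25 = 8.0953 mm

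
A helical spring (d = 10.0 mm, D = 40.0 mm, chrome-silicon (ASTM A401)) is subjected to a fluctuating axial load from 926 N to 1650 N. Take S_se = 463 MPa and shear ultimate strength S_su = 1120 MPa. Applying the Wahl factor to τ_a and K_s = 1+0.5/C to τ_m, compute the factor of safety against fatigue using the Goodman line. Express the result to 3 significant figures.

C = D/d = 40.0/10.0 = 4.0000; K_W = (4C−1)/(4C−4)+0.615/C = 1.4038; K_s = 1+0.5/C = 1.1250
F_a = (F_max−F_min)/2 = 362 N; F_m = (F_max+F_min)/2 = 1288 N
τ_a = K_W·8F_aD/(πd³) = 1.4038 × 36.873 = 51.76 MPa
τ_m = K_s·8F_mD/(πd³) = 1.1250 × 131.19 = 147.59 MPa
Goodman: 1/n_f = τ_a/S_se + τ_m/S_su = 51.76/463 + 147.59/1120 = 0.11179 + 0.13178 = 0.24357
n_f = 1/0.24357 = 4.106

4.11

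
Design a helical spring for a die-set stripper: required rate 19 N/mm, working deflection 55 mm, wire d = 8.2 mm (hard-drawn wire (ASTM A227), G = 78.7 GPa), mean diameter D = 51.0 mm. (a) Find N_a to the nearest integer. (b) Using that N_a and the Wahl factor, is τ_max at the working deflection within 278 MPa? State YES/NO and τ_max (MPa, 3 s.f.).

(a) 18 coils; (b) NO, τ_max = 300 MPa

N_a = Gd⁴/(8D³k) = (78.7×10³)(8.2⁴)/(8·51.0³·19) = 17.65 → N_a = 18
Actual rate k = Gd⁴/(8D³·18) = 18.628 N/mm
Working load F = kδ = 18.628·55 = 1024.5 N
C = 51.0/8.2 = 6.2195; K_W = (4C−1)/(4C−4)+0.615/C = 1.2426
τ_max = K_W·8FD/(πd³) = 1.2426·241.32 = 299.85 MPa
τ_max > 278 MPa → exceeds allowable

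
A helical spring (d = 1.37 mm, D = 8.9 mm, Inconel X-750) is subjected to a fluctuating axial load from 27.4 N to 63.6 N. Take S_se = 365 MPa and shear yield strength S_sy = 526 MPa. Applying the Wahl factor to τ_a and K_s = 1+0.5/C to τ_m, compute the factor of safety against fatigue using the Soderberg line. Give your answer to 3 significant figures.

C = D/d = 8.9/1.37 = 6.4964; K_W = (4C−1)/(4C−4)+0.615/C = 1.2311; K_s = 1+0.5/C = 1.0770
F_a = (F_max−F_min)/2 = 18.1 N; F_m = (F_max+F_min)/2 = 45.5 N
τ_a = K_W·8F_aD/(πd³) = 1.2311 × 159.53 = 196.4 MPa
τ_m = K_s·8F_mD/(πd³) = 1.0770 × 401.03 = 431.9 MPa
Soderberg: 1/n_f = τ_a/S_se + τ_m/S_sy = 196.4/365 + 431.9/526 = 0.53809 + 0.82110 = 1.3592
n_f = 1/1.3592 = 0.7357

0.736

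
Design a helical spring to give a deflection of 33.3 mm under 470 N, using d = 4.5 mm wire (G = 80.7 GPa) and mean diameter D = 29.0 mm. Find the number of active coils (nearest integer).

12

Required rate k = F/δ = 470/33.3 = 14.114 N/mm
N_a = Gd⁴/(8D³k) = (80.7×10³ × 4.5⁴)/(8 × 29.0³ × 14.114)
    = 3.3092e+07 / 2.75383e+06 = 12.02 → 12 coils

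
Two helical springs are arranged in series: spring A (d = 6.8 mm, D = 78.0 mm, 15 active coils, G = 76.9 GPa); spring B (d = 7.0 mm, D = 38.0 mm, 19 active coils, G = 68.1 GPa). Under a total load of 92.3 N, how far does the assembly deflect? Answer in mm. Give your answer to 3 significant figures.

36.7 mm

k_A = Gd⁴/(8D³N_a) = (76.9×10³)(6.8⁴)/(8·78.0³·15) = 2.8873 N/mm
k_B = Gd⁴/(8D³N_a) = (68.1×10³)(7.0⁴)/(8·38.0³·19) = 19.604 N/mm
Series: 1/k_eq = 1/2.8873 + 1/19.604 = 0.39735; k_eq = 2.5167 N/mm
δ = F/k_eq = 92.3/2.5167 = 36.675 mm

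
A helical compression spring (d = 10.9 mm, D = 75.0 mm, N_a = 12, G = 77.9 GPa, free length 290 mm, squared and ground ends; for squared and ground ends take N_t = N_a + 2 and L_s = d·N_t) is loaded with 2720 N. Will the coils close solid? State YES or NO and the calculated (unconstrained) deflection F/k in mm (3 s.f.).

NO, δ = 100 mm

k = Gd⁴/(8D³N_a) = (77.9×10³)(10.9⁴)/(8·75.0³·12) = 27.151 N/mm
N_t = 14; L_s = 10.9·14 = 152.6 mm; δ_solid = L₀ − L_s = 290 − 152.6 = 137.4 mm
δ = F/k = 2720/27.151 = 100.18 mm
δ < δ_solid → spring does not go solid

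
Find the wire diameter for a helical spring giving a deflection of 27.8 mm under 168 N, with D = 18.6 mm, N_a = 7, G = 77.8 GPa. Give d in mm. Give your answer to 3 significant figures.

Required rate k = F/δ = 168/27.8 = 6.0432 N/mm
d = (8D³N_a·k / G)^(1/4) = (8·18.6³·7·6.0432 / (77.8×10³))^0.25
  = (27.991)^0.25 = 2.3001 mm

2.30 mm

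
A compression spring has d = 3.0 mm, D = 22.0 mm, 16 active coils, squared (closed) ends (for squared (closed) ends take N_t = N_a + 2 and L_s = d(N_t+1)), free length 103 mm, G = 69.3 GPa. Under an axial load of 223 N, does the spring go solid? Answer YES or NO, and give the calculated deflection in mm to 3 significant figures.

k = Gd⁴/(8D³N_a) = (69.3×10³)(3.0⁴)/(8·22.0³·16) = 4.1185 N/mm
N_t = 18; L_s = 3.0·19 = 57 mm; δ_solid = L₀ − L_s = 103 − 57 = 46 mm
δ = F/k = 223/4.1185 = 54.146 mm
δ ≥ δ_solid → spring goes solid

YES, δ = 54.1 mm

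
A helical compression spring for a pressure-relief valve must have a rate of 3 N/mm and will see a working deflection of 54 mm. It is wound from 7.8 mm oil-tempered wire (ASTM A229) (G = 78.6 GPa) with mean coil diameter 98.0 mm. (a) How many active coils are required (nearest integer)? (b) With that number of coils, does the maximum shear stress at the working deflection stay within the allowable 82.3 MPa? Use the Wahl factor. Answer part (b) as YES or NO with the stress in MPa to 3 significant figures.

(a) 13 coils; (b) NO, τ_max = 94.0 MPa

N_a = Gd⁴/(8D³k) = (78.6×10³)(7.8⁴)/(8·98.0³·3) = 12.88 → N_a = 13
Actual rate k = Gd⁴/(8D³·13) = 2.9723 N/mm
Working load F = kδ = 2.9723·54 = 160.5 N
C = 98.0/7.8 = 12.5641; K_W = (4C−1)/(4C−4)+0.615/C = 1.1138
τ_max = K_W·8FD/(πd³) = 1.1138·84.404 = 94.01 MPa
τ_max > 82.3 MPa → exceeds allowable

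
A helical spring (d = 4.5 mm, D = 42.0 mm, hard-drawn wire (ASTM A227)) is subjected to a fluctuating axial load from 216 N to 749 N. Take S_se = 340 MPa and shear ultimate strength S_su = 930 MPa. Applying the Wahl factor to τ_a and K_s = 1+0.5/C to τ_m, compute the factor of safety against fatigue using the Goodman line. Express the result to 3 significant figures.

C = D/d = 42.0/4.5 = 9.3333; K_W = (4C−1)/(4C−4)+0.615/C = 1.1559; K_s = 1+0.5/C = 1.0536
F_a = (F_max−F_min)/2 = 266.5 N; F_m = (F_max+F_min)/2 = 482.5 N
τ_a = K_W·8F_aD/(πd³) = 1.1559 × 312.79 = 361.55 MPa
τ_m = K_s·8F_mD/(πd³) = 1.0536 × 566.3 = 596.64 MPa
Goodman: 1/n_f = τ_a/S_se + τ_m/S_su = 361.55/340 + 596.64/930 = 1.06338 + 0.64155 = 1.7049
n_f = 1/1.7049 = 0.5865

0.587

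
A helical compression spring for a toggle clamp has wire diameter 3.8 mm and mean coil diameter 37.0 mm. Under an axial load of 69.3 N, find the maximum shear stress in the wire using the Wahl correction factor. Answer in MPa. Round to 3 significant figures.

Spring index C = D/d = 37.0/3.8 = 9.7368
K_W = (4C−1)/(4C−4) + 0.615/C = 37.947/34.947 + 0.0632 = 1.1490
τ₀ = 8FD/(πd³) = 8·69.3·37.0/(π·3.8³) = 20512.8/172.39 = 118.99 MPa
τ_max = K·τ₀ = 1.1490 × 118.99 = 136.72 MPa

137 MPa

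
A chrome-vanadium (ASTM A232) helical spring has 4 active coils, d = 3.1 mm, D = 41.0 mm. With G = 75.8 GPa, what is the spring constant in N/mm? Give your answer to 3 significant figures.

k = Gd⁴/(8D³N_a) = (75.8×10³ × 3.1⁴) / (8 × 41.0³ × 4)
  = 7.00029e+06 / 2.20547e+06 = 3.1741 N/mm

3.17 N/mm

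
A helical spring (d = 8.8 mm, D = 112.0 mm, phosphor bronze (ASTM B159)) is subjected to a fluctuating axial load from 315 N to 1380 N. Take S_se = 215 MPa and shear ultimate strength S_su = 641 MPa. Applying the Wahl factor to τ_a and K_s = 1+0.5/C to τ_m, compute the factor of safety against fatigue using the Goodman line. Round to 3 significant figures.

C = D/d = 112.0/8.8 = 12.7273; K_W = (4C−1)/(4C−4)+0.615/C = 1.1123; K_s = 1+0.5/C = 1.0393
F_a = (F_max−F_min)/2 = 532.5 N; F_m = (F_max+F_min)/2 = 847.5 N
τ_a = K_W·8F_aD/(πd³) = 1.1123 × 222.86 = 247.88 MPa
τ_m = K_s·8F_mD/(πd³) = 1.0393 × 354.69 = 368.62 MPa
Goodman: 1/n_f = τ_a/S_se + τ_m/S_su = 247.88/215 + 368.62/641 = 1.15293 + 0.57508 = 1.728
n_f = 1/1.728 = 0.5787

0.579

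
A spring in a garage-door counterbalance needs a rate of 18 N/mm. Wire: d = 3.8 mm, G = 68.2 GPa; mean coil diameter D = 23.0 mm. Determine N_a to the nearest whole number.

8

N_a = Gd⁴/(8D³k) = (68.2×10³ × 3.8⁴)/(8 × 23.0³ × 18)
    = 1.42206e+07 / 1.75205e+06 = 8.117 → 8 coils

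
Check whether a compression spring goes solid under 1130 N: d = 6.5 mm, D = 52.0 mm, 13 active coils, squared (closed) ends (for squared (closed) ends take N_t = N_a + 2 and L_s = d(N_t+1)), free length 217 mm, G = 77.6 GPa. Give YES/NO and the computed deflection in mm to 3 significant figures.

k = Gd⁴/(8D³N_a) = (77.6×10³)(6.5⁴)/(8·52.0³·13) = 9.4727 N/mm
N_t = 15; L_s = 6.5·16 = 104 mm; δ_solid = L₀ − L_s = 217 − 104 = 113 mm
δ = F/k = 1130/9.4727 = 119.29 mm
δ ≥ δ_solid → spring goes solid

YES, δ = 119 mm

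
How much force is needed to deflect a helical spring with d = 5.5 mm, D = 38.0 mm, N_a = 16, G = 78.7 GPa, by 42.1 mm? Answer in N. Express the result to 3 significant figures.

432 N

k = Gd⁴/(8D³N_a) = (78.7×10³)(5.5⁴)/(8·38.0³·16) = 10.253 N/mm
F = k·δ = 10.253 × 42.1 = 431.66 N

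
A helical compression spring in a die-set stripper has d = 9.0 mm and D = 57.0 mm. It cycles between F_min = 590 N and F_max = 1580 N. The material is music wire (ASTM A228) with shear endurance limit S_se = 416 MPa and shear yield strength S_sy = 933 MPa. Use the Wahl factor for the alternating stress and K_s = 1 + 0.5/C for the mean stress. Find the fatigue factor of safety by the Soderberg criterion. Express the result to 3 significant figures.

1.84

C = D/d = 57.0/9.0 = 6.3333; K_W = (4C−1)/(4C−4)+0.615/C = 1.2377; K_s = 1+0.5/C = 1.0789
F_a = (F_max−F_min)/2 = 495 N; F_m = (F_max+F_min)/2 = 1085 N
τ_a = K_W·8F_aD/(πd³) = 1.2377 × 98.558 = 121.99 MPa
τ_m = K_s·8F_mD/(πd³) = 1.0789 × 216.03 = 233.09 MPa
Soderberg: 1/n_f = τ_a/S_se + τ_m/S_sy = 121.99/416 + 233.09/933 = 0.29324 + 0.24982 = 0.54307
n_f = 1/0.54307 = 1.841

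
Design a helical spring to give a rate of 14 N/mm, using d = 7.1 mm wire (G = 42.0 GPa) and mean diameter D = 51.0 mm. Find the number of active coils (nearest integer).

N_a = Gd⁴/(8D³k) = (42.0×10³ × 7.1⁴)/(8 × 51.0³ × 14)
    = 1.06729e+08 / 1.48569e+07 = 7.184 → 7 coils

7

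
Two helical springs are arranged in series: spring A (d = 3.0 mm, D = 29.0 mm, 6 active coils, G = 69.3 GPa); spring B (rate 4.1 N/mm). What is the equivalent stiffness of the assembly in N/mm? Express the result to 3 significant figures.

2.21 N/mm

k_A = Gd⁴/(8D³N_a) = (69.3×10³)(3.0⁴)/(8·29.0³·6) = 4.7949 N/mm
Series: 1/k_eq = 1/4.7949 + 1/4.1 = 0.45246; k_eq = 2.2102 N/mm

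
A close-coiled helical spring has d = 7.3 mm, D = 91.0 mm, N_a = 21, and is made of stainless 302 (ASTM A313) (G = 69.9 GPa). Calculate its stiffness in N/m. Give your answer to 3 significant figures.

k = Gd⁴/(8D³N_a) = (69.9×10³ × 7.3⁴) / (8 × 91.0³ × 21)
  = 1.98504e+08 / 1.266e+08 = 1.568 N/mm = 1568 N/m

1570 N/m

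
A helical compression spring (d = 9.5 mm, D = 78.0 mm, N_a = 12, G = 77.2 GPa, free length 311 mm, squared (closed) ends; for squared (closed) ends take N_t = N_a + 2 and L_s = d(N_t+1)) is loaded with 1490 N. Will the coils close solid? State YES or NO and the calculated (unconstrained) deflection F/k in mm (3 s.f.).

NO, δ = 108 mm

k = Gd⁴/(8D³N_a) = (77.2×10³)(9.5⁴)/(8·78.0³·12) = 13.802 N/mm
N_t = 14; L_s = 9.5·15 = 142.5 mm; δ_solid = L₀ − L_s = 311 − 142.5 = 168.5 mm
δ = F/k = 1490/13.802 = 107.95 mm
δ < δ_solid → spring does not go solid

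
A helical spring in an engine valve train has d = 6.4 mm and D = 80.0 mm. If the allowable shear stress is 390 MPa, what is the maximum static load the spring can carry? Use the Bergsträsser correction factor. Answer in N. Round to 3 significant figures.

454 N

C = D/d = 80.0/6.4 = 12.5000
K_B = (4C+2)/(4C−3) = 52.000/47.000 = 1.1064
τ_max = K·8FD/(πd³) → F_max = τ_allow·πd³/(8DK)
F_max = 390·π·6.4³/(8·80.0·1.1064) = 3.2118e+05/708.09 = 453.6 N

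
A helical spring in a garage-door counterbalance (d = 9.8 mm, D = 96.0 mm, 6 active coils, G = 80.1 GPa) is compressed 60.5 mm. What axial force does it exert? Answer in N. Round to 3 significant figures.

k = Gd⁴/(8D³N_a) = (80.1×10³)(9.8⁴)/(8·96.0³·6) = 17.397 N/mm
F = k·δ = 17.397 × 60.5 = 1052.5 N

1050 N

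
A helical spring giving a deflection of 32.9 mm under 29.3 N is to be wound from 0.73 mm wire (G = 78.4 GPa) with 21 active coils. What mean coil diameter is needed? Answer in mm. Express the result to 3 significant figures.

5.30 mm

Required rate k = F/δ = 29.3/32.9 = 0.89058 N/mm
D = (Gd⁴/(8N_a·k))^(1/3) = (78.4×10³·0.73⁴/(8·21·0.89058))^(1/3)
  = (148.808)^(1/3) = 5.2992 mm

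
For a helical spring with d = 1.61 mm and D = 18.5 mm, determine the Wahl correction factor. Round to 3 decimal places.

1.125

C = D/d = 18.5/1.61 = 11.4907
K_W = (4C−1)/(4C−4) + 0.615/C = 44.963/41.963 + 0.0535 = 1.1250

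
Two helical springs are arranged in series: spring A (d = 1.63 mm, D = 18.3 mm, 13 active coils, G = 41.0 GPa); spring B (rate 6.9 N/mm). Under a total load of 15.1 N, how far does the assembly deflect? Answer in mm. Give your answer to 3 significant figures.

k_A = Gd⁴/(8D³N_a) = (41.0×10³)(1.63⁴)/(8·18.3³·13) = 0.4541 N/mm
Series: 1/k_eq = 1/0.4541 + 1/6.9 = 2.3471; k_eq = 0.42606 N/mm
δ = F/k_eq = 15.1/0.42606 = 35.441 mm

35.4 mm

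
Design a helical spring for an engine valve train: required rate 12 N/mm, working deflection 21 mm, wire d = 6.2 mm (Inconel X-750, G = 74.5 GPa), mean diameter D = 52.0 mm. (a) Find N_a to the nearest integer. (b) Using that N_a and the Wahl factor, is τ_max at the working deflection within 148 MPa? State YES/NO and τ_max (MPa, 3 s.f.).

(a) 8 coils; (b) NO, τ_max = 168 MPa

N_a = Gd⁴/(8D³k) = (74.5×10³)(6.2⁴)/(8·52.0³·12) = 8.155 → N_a = 8
Actual rate k = Gd⁴/(8D³·8) = 12.233 N/mm
Working load F = kδ = 12.233·21 = 256.89 N
C = 52.0/6.2 = 8.3871; K_W = (4C−1)/(4C−4)+0.615/C = 1.1749
τ_max = K_W·8FD/(πd³) = 1.1749·142.73 = 167.69 MPa
τ_max > 148 MPa → exceeds allowable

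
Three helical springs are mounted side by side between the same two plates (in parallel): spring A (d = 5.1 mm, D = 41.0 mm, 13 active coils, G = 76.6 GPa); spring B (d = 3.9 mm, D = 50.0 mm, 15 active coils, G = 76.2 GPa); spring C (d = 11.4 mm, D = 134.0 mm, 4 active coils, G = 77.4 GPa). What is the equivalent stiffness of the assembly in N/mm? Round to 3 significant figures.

25.4 N/mm

k_A = Gd⁴/(8D³N_a) = (76.6×10³)(5.1⁴)/(8·41.0³·13) = 7.2298 N/mm
k_B = Gd⁴/(8D³N_a) = (76.2×10³)(3.9⁴)/(8·50.0³·15) = 1.1752 N/mm
k_C = Gd⁴/(8D³N_a) = (77.4×10³)(11.4⁴)/(8·134.0³·4) = 16.978 N/mm
Parallel: k_eq = 7.2298 + 1.1752 + 16.978 = 25.383 N/mm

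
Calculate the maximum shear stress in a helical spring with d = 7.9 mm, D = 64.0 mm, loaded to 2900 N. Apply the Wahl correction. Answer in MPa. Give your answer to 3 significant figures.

1130 MPa

Spring index C = D/d = 64.0/7.9 = 8.1013
K_W = (4C−1)/(4C−4) + 0.615/C = 31.405/28.405 + 0.0759 = 1.1815
τ₀ = 8FD/(πd³) = 8·2900·64.0/(π·7.9³) = 1.4848e+06/1548.9 = 958.6 MPa
τ_max = K·τ₀ = 1.1815 × 958.6 = 1132.6 MPa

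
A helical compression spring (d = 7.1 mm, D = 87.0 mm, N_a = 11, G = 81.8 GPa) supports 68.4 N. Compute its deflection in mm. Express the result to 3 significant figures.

k = Gd⁴/(8D³N_a) = (81.8×10³)(7.1⁴)/(8·87.0³·11) = 3.5871 N/mm
δ = F/k = 68.4 / 3.5871 = 19.068 mm

19.1 mm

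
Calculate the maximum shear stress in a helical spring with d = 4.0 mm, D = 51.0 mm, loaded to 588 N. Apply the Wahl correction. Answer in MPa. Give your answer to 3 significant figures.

1330 MPa

Spring index C = D/d = 51.0/4.0 = 12.7500
K_W = (4C−1)/(4C−4) + 0.615/C = 50.000/47.000 + 0.0482 = 1.1121
τ₀ = 8FD/(πd³) = 8·588·51.0/(π·4.0³) = 239904/201.06 = 1193.2 MPa
τ_max = K·τ₀ = 1.1121 × 1193.2 = 1326.9 MPa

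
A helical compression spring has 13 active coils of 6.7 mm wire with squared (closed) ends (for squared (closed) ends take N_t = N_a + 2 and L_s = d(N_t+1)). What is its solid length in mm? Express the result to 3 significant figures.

squared (closed) ends: N_t = N_a + 2 = 13 + 2 = 15
L_s = d·(N_t+1) = 6.7 × 16 = 107.2 mm

107 mm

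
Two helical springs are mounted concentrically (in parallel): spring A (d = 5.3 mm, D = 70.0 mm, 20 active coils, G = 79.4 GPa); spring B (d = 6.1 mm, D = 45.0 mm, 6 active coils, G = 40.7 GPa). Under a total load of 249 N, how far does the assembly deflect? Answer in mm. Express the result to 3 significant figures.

k_A = Gd⁴/(8D³N_a) = (79.4×10³)(5.3⁴)/(8·70.0³·20) = 1.1416 N/mm
k_B = Gd⁴/(8D³N_a) = (40.7×10³)(6.1⁴)/(8·45.0³·6) = 12.884 N/mm
Parallel: k_eq = 1.1416 + 12.884 = 14.025 N/mm
δ = F/k_eq = 249/14.025 = 17.754 mm

17.8 mm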